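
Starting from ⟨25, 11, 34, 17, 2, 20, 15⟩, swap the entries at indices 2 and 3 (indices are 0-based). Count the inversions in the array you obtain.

Inversions: 12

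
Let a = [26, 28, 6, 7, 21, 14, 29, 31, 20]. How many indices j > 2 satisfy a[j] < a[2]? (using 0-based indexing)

0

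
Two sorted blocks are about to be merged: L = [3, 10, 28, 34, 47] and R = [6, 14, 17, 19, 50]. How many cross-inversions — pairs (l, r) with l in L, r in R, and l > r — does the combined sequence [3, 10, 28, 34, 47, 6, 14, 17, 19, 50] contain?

13 split inversions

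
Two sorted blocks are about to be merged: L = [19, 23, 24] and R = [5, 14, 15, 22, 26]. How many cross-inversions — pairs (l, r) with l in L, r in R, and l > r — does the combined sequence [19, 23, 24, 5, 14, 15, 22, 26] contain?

Take each right-half value and tally the left-half values above it:
r = 5: 19, 23, 24 → 3
r = 14: 19, 23, 24 → 3
r = 15: 19, 23, 24 → 3
r = 22: 23, 24 → 2
r = 26: none → 0
Cross-inversions: 3 + 3 + 3 + 2 + 0 = 11

11 cross-inversions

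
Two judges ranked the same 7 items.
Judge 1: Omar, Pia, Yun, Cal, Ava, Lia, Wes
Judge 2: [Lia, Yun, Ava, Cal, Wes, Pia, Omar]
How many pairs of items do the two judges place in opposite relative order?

Assign each item its position (1..7) in the first ordering, then rewrite the second ordering as that position sequence:
positions: Omar→1, Pia→2, Yun→3, Cal→4, Ava→5, Lia→6, Wes→7
second ordering as positions: [6, 3, 5, 4, 7, 2, 1]
Discordant pairs = inversions in this position sequence.
6: 3, 5, 4, 2, 1 → 5
3: 2, 1 → 2
5: 4, 2, 1 → 3
4: 2, 1 → 2
7: 2, 1 → 2
2: 1 → 1
1: 0
Total: 5 + 2 + 3 + 2 + 2 + 1 + 0 = 15

Discordant pairs: 15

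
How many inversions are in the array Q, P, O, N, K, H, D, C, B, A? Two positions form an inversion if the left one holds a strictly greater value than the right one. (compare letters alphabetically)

45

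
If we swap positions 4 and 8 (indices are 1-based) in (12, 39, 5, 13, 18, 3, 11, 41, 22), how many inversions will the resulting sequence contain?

Positions 4 and 8 hold 13 and 41; after swapping, the array is [12, 39, 5, 41, 18, 3, 11, 13, 22].
Count, for each position, how many later elements it exceeds:
12 → 5, 3, 11 → 3
39 → 5, 18, 3, 11, 13, 22 → 6
5 → 3 → 1
41 → 18, 3, 11, 13, 22 → 5
18 → 3, 11, 13 → 3
3 → none → 0
11 → none → 0
13 → none → 0
22 → none → 0
Sum: 3 + 6 + 1 + 5 + 3 + 0 + 0 + 0 + 0 = 18

There are 18 inversions.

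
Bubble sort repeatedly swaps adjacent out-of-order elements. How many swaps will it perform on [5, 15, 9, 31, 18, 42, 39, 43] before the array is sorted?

Each adjacent swap fixes exactly one inversion, so the minimum swap count equals the number of inversions.
Count inversions — for each element, later elements that are smaller:
5: none → 0
15: 9 → 1
9: none → 0
31: 18 → 1
18: none → 0
42: 39 → 1
39: none → 0
43: none → 0
Total inversions: 0 + 1 + 0 + 1 + 0 + 1 + 0 + 0 = 3

3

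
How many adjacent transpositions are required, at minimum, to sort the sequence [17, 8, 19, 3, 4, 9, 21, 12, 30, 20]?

Each adjacent swap fixes exactly one inversion, so the minimum swap count equals the number of inversions.
Count inversions — for each element, later elements that are smaller:
17: 8, 3, 4, 9, 12 → 5
8: 3, 4 → 2
19: 3, 4, 9, 12 → 4
3: none → 0
4: none → 0
9: none → 0
21: 12, 20 → 2
12: none → 0
30: 20 → 1
20: none → 0
Total inversions: 5 + 2 + 4 + 0 + 0 + 0 + 2 + 0 + 1 + 0 = 14

14 adjacent swaps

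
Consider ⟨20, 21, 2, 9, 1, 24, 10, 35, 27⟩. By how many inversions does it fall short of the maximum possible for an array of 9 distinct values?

Maximum inversions for 9 distinct elements is C(9, 2) = 9·8/2 = 36.
Current inversions — for each element, count later smaller elements:
20: 4
21: 4
2: 1
9: 1
1: 0
24: 1
10: 0
35: 1
27: 0
Current total: 4 + 4 + 1 + 1 + 0 + 1 + 0 + 1 + 0 = 12
Shortfall: 36 − 12 = 24

24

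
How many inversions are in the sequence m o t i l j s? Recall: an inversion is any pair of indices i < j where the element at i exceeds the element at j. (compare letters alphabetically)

11 inversions

Count, for each position, how many later elements it exceeds:
m → i, l, j → 3
o → i, l, j → 3
t → i, l, j, s → 4
i → none → 0
l → j → 1
j → none → 0
s → none → 0
Sum: 3 + 3 + 4 + 0 + 1 + 0 + 0 = 11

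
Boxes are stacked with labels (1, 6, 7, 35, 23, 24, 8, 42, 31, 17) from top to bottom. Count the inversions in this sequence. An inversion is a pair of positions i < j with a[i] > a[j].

12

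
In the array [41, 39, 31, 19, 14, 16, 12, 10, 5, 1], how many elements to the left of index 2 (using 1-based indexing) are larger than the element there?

1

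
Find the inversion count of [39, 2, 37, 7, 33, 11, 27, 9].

17

Count, for each position, how many later elements it exceeds:
39 → 2, 37, 7, 33, 11, 27, 9 → 7
2 → none → 0
37 → 7, 33, 11, 27, 9 → 5
7 → none → 0
33 → 11, 27, 9 → 3
11 → 9 → 1
27 → 9 → 1
9 → none → 0
Sum: 7 + 0 + 5 + 0 + 3 + 1 + 1 + 0 = 17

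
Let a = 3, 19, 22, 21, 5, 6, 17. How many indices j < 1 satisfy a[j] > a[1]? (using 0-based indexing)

The element at index 1 is 19.
Elements before it: 3
None of them are larger than 19.

0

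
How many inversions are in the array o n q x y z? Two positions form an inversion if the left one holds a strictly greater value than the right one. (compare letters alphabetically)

1

Listing every pair i<j with a[i]>a[j] (using 0-based positions):
(0,1): o > n
That's 1 pair.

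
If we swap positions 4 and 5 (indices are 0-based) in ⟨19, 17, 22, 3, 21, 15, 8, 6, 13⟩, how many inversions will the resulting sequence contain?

Positions 4 and 5 hold 21 and 15; after swapping, the array is [19, 17, 22, 3, 15, 21, 8, 6, 13].
Element-by-element contributions:
19: 6
17: 5
22: 6
3: 0
15: 3
21: 3
8: 1
6: 0
13: 0
Sum: 6 + 5 + 6 + 0 + 3 + 3 + 1 + 0 + 0 = 24

24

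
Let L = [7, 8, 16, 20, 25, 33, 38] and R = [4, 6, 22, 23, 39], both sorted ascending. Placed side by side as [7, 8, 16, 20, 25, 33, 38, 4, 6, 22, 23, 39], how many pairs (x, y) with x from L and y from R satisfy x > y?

Count, for every r in R, how many entries of L exceed r:
r = 4: 7, 8, 16, 20, 25, 33, 38 → 7
r = 6: 7, 8, 16, 20, 25, 33, 38 → 7
r = 22: 25, 33, 38 → 3
r = 23: 25, 33, 38 → 3
r = 39: none → 0
Cross-inversions: 7 + 7 + 3 + 3 + 0 = 20

There are 20 cross-inversions.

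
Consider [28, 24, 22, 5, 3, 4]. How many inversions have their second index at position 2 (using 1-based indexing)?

The element at index 2 is 24.
Elements before it: 28
Those larger than 24: 28

1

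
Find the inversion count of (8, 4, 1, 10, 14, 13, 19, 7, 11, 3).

Sweep left to right; for each value list the smaller values that follow it:
8 → 4, 1, 7, 3 → 4
4 → 1, 3 → 2
1 → none → 0
10 → 7, 3 → 2
14 → 13, 7, 11, 3 → 4
13 → 7, 11, 3 → 3
19 → 7, 11, 3 → 3
7 → 3 → 1
11 → 3 → 1
3 → none → 0
Sum: 4 + 2 + 0 + 2 + 4 + 3 + 3 + 1 + 1 + 0 = 20

There are 20 inversions.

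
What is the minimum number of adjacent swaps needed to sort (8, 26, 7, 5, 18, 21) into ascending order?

Minimum adjacent swaps = number of inversions (each swap of adjacent out-of-order elements removes one inversion and no swap can remove more).
Count inversions — for each element, later elements that are smaller:
8: 7, 5 → 2
26: 7, 5, 18, 21 → 4
7: 5 → 1
5: none → 0
18: none → 0
21: none → 0
Total inversions: 2 + 4 + 1 + 0 + 0 + 0 = 7

7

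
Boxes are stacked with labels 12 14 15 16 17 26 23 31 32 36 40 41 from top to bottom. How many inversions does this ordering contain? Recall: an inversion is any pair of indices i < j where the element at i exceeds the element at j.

1

Element-by-element contributions:
12: 0
14: 0
15: 0
16: 0
17: 0
26: 1
23: 0
31: 0
32: 0
36: 0
40: 0
41: 0
Sum: 0 + 0 + 0 + 0 + 0 + 1 + 0 + 0 + 0 + 0 + 0 + 0 = 1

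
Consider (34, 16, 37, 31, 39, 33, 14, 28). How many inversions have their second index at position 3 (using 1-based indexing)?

The element at index 3 is 37.
Elements before it: 34, 16
None of them are larger than 37.

0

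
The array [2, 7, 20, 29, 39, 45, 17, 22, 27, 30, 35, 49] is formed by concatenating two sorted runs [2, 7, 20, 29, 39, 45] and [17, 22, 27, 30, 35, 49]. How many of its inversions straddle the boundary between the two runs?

Take each right-half value and tally the left-half values above it:
r = 17: 20, 29, 39, 45 → 4
r = 22: 29, 39, 45 → 3
r = 27: 29, 39, 45 → 3
r = 30: 39, 45 → 2
r = 35: 39, 45 → 2
r = 49: none → 0
Cross-inversions: 4 + 3 + 3 + 2 + 2 + 0 = 14

Split inversions: 14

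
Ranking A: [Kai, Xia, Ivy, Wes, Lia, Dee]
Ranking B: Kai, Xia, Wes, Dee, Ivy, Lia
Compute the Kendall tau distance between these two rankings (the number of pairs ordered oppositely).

Assign each item its position (1..6) in the first ordering, then rewrite the second ordering as that position sequence:
positions: Kai→1, Xia→2, Ivy→3, Wes→4, Lia→5, Dee→6
second ordering as positions: [1, 2, 4, 6, 3, 5]
Discordant pairs = inversions in this position sequence.
1: 0
2: 0
4: 3 → 1
6: 3, 5 → 2
3: 0
5: 0
Total: 0 + 0 + 1 + 2 + 0 + 0 = 3

Discordant pairs: 3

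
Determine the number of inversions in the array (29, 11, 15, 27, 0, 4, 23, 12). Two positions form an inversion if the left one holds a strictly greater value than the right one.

17 out-of-order pairs

Count, for each position, how many later elements it exceeds:
29 → 11, 15, 27, 0, 4, 23, 12 → 7
11 → 0, 4 → 2
15 → 0, 4, 12 → 3
27 → 0, 4, 23, 12 → 4
0 → none → 0
4 → none → 0
23 → 12 → 1
12 → none → 0
Sum: 7 + 2 + 3 + 4 + 0 + 0 + 1 + 0 = 17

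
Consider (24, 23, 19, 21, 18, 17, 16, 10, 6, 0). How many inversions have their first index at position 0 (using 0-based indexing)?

9 such elements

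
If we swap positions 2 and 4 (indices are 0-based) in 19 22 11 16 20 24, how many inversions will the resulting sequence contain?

8 inversions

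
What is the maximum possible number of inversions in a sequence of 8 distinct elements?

The maximum occurs when the array is in strictly decreasing order: every one of the C(8, 2) pairs is inverted.
C(8, 2) = 8·7/2 = 28

Inversions: 28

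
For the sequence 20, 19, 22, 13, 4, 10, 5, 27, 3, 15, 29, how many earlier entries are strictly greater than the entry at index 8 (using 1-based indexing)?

The element at index 8 is 27.
Elements before it: 20, 19, 22, 13, 4, 10, 5
None of them are larger than 27.

0 such elements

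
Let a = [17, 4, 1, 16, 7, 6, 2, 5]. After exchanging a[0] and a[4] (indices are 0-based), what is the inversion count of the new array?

Positions 0 and 4 hold 17 and 7; after swapping, the array is [7, 4, 1, 16, 17, 6, 2, 5].
Element-by-element contributions:
7 → 4, 1, 6, 2, 5 → 5
4 → 1, 2 → 2
1 → none → 0
16 → 6, 2, 5 → 3
17 → 6, 2, 5 → 3
6 → 2, 5 → 2
2 → none → 0
5 → none → 0
Sum: 5 + 2 + 0 + 3 + 3 + 2 + 0 + 0 = 15

Inversions: 15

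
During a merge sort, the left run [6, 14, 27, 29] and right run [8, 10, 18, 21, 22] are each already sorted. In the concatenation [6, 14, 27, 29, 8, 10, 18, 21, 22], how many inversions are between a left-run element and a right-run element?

Cross-inversions: 12

For each element r of the right run, count left-run elements greater than r:
r = 8: 14, 27, 29 → 3
r = 10: 14, 27, 29 → 3
r = 18: 27, 29 → 2
r = 21: 27, 29 → 2
r = 22: 27, 29 → 2
Cross-inversions: 3 + 3 + 2 + 2 + 2 = 12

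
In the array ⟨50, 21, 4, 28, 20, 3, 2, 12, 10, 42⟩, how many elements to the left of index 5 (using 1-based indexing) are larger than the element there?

3

The element at index 5 is 20.
Elements before it: 50, 21, 4, 28
Those larger than 20: 50, 21, 28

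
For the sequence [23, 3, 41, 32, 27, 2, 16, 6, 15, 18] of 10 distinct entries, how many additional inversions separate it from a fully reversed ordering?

Maximum inversions for 10 distinct elements is C(10, 2) = 10·9/2 = 45.
Current inversions — for each element, count later smaller elements:
23: 6
3: 1
41: 7
32: 6
27: 5
2: 0
16: 2
6: 0
15: 0
18: 0
Current total: 6 + 1 + 7 + 6 + 5 + 0 + 2 + 0 + 0 + 0 = 27
Shortfall: 45 − 27 = 18

18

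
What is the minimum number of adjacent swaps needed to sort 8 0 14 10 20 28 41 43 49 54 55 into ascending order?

2 swaps

The minimum number of adjacent swaps to sort an array equals its inversion count, since every such swap removes exactly one inversion.
Count inversions — for each element, later elements that are smaller:
8: 0 → 1
0: none → 0
14: 10 → 1
10: none → 0
20: none → 0
28: none → 0
41: none → 0
43: none → 0
49: none → 0
54: none → 0
55: none → 0
Total inversions: 1 + 0 + 1 + 0 + 0 + 0 + 0 + 0 + 0 + 0 + 0 = 2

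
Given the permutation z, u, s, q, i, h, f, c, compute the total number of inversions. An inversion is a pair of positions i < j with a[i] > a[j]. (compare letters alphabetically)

28

Sweep left to right; for each value list the smaller values that follow it:
z: 7
u: 6
s: 5
q: 4
i: 3
h: 2
f: 1
c: 0
Sum: 7 + 6 + 5 + 4 + 3 + 2 + 1 + 0 = 28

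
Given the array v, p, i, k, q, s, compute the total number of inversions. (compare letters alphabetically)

7

Listing every pair i<j with a[i]>a[j] (using 1-based positions):
(1,2): v > p
(1,3): v > i
(1,4): v > k
(1,5): v > q
(1,6): v > s
(2,3): p > i
(2,4): p > k
That's 7 pairs.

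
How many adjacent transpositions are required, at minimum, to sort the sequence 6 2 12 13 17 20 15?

Each adjacent swap fixes exactly one inversion, so the minimum swap count equals the number of inversions.
Count inversions — for each element, later elements that are smaller:
6: 2 → 1
2: none → 0
12: none → 0
13: none → 0
17: 15 → 1
20: 15 → 1
15: none → 0
Total inversions: 1 + 0 + 0 + 0 + 1 + 1 + 0 = 3

3 swaps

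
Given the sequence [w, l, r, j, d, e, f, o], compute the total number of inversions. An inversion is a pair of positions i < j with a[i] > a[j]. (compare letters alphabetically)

Sweep left to right; for each value list the smaller values that follow it:
w → l, r, j, d, e, f, o → 7
l → j, d, e, f → 4
r → j, d, e, f, o → 5
j → d, e, f → 3
d → none → 0
e → none → 0
f → none → 0
o → none → 0
Sum: 7 + 4 + 5 + 3 + 0 + 0 + 0 + 0 = 19

There are 19 inversions.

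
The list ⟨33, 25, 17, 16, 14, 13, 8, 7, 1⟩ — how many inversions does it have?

36 out-of-order pairs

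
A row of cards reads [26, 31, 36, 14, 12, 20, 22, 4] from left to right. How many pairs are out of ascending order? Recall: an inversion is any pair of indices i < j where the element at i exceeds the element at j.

20

Count, for each position, how many later elements it exceeds:
26: 5
31: 5
36: 5
14: 2
12: 1
20: 1
22: 1
4: 0
Sum: 5 + 5 + 5 + 2 + 1 + 1 + 1 + 0 = 20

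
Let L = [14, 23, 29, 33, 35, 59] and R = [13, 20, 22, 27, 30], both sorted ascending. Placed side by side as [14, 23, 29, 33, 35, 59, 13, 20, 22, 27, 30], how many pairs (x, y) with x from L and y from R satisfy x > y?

23 split inversions

For each element r of the right run, count left-run elements greater than r:
r = 13: 14, 23, 29, 33, 35, 59 → 6
r = 20: 23, 29, 33, 35, 59 → 5
r = 22: 23, 29, 33, 35, 59 → 5
r = 27: 29, 33, 35, 59 → 4
r = 30: 33, 35, 59 → 3
Cross-inversions: 6 + 5 + 5 + 4 + 3 = 23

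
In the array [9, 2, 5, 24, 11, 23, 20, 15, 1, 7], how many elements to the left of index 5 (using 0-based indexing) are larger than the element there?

1 such element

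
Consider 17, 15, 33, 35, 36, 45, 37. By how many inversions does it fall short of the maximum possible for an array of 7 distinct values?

19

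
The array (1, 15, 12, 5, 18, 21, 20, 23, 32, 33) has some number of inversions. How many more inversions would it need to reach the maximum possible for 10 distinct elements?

41

Maximum inversions for 10 distinct elements is C(10, 2) = 10·9/2 = 45.
Current inversions — for each element, count later smaller elements:
1: 0
15: 2
12: 1
5: 0
18: 0
21: 1
20: 0
23: 0
32: 0
33: 0
Current total: 0 + 2 + 1 + 0 + 0 + 1 + 0 + 0 + 0 + 0 = 4
Shortfall: 45 − 4 = 41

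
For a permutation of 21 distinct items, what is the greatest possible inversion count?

210 inversions

The maximum occurs when the array is in strictly decreasing order: every one of the C(21, 2) pairs is inverted.
C(21, 2) = 21·20/2 = 210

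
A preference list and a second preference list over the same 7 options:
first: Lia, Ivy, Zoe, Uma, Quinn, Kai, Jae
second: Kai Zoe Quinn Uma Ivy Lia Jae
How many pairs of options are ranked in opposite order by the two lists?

Assign each item its position (1..7) in the first ordering, then rewrite the second ordering as that position sequence:
positions: Lia→1, Ivy→2, Zoe→3, Uma→4, Quinn→5, Kai→6, Jae→7
second ordering as positions: [6, 3, 5, 4, 2, 1, 7]
Discordant pairs = inversions in this position sequence.
6: 3, 5, 4, 2, 1 → 5
3: 2, 1 → 2
5: 4, 2, 1 → 3
4: 2, 1 → 2
2: 1 → 1
1: 0
7: 0
Total: 5 + 2 + 3 + 2 + 1 + 0 + 0 = 13

13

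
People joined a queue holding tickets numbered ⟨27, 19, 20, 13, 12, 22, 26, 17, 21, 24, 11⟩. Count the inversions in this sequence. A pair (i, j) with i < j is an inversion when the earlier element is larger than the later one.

31

Count, for each position, how many later elements it exceeds:
27: 10
19: 4
20: 4
13: 2
12: 1
22: 3
26: 4
17: 1
21: 1
24: 1
11: 0
Sum: 10 + 4 + 4 + 2 + 1 + 3 + 4 + 1 + 1 + 1 + 0 = 31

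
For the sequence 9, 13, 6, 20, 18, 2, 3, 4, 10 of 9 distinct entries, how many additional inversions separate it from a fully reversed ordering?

15

Maximum inversions for 9 distinct elements is C(9, 2) = 9·8/2 = 36.
Current inversions — for each element, count later smaller elements:
9: 4
13: 5
6: 3
20: 5
18: 4
2: 0
3: 0
4: 0
10: 0
Current total: 4 + 5 + 3 + 5 + 4 + 0 + 0 + 0 + 0 = 21
Shortfall: 36 − 21 = 15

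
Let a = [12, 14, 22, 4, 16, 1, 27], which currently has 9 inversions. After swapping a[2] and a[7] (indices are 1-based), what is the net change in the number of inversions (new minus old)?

Positions 2 and 7 hold 14 and 27; after swapping, the array is [12, 27, 22, 4, 16, 1, 14].
Count, for each position, how many later elements it exceeds:
12 → 4, 1 → 2
27 → 22, 4, 16, 1, 14 → 5
22 → 4, 16, 1, 14 → 4
4 → 1 → 1
16 → 1, 14 → 2
1 → none → 0
14 → none → 0
Sum: 2 + 5 + 4 + 1 + 2 + 0 + 0 = 14
Change: 14 − 9 = +5

+5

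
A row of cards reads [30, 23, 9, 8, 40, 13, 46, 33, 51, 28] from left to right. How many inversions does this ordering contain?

Element-by-element contributions:
30 → 23, 9, 8, 13, 28 → 5
23 → 9, 8, 13 → 3
9 → 8 → 1
8 → none → 0
40 → 13, 33, 28 → 3
13 → none → 0
46 → 33, 28 → 2
33 → 28 → 1
51 → 28 → 1
28 → none → 0
Sum: 5 + 3 + 1 + 0 + 3 + 0 + 2 + 1 + 1 + 0 = 16

16 inversions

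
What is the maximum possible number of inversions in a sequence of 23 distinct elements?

253

The maximum occurs when the array is in strictly decreasing order: every one of the C(23, 2) pairs is inverted.
C(23, 2) = 23·22/2 = 253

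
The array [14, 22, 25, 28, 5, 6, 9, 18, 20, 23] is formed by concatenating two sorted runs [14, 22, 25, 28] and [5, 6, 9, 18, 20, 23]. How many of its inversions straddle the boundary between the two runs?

20 cross-inversions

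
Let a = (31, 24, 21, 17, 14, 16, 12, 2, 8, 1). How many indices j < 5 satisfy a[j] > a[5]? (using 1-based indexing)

4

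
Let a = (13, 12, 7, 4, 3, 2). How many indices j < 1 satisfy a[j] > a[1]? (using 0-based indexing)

1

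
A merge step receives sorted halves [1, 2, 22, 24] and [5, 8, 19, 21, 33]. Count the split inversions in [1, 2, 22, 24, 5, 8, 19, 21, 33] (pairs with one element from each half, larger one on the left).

8 split inversions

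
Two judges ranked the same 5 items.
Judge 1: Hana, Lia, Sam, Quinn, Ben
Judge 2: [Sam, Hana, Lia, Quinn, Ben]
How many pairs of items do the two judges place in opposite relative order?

2

Assign each item its position (1..5) in the first ordering, then rewrite the second ordering as that position sequence:
positions: Hana→1, Lia→2, Sam→3, Quinn→4, Ben→5
second ordering as positions: [3, 1, 2, 4, 5]
Discordant pairs = inversions in this position sequence.
3: 1, 2 → 2
1: 0
2: 0
4: 0
5: 0
Total: 2 + 0 + 0 + 0 + 0 = 2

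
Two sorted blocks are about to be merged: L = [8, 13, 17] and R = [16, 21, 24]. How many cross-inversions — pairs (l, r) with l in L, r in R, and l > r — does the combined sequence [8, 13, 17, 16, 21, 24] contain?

Take each right-half value and tally the left-half values above it:
r = 16: 17 → 1
r = 21: none → 0
r = 24: none → 0
Cross-inversions: 1 + 0 + 0 = 1

There is 1 split inversion.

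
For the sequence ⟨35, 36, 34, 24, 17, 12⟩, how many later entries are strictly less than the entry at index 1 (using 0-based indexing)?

4 such elements

The element at index 1 is 36.
Elements after it: 34, 24, 17, 12
Those smaller than 36: 34, 24, 17, 12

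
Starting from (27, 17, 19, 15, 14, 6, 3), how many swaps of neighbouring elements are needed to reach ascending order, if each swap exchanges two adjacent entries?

Minimum adjacent swaps = number of inversions (each swap of adjacent out-of-order elements removes one inversion and no swap can remove more).
Count inversions — for each element, later elements that are smaller:
27: 17, 19, 15, 14, 6, 3 → 6
17: 15, 14, 6, 3 → 4
19: 15, 14, 6, 3 → 4
15: 14, 6, 3 → 3
14: 6, 3 → 2
6: 3 → 1
3: none → 0
Total inversions: 6 + 4 + 4 + 3 + 2 + 1 + 0 = 20

20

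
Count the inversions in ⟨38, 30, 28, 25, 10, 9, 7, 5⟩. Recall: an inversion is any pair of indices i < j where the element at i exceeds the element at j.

28 inversions

Element-by-element contributions:
38: 7
30: 6
28: 5
25: 4
10: 3
9: 2
7: 1
5: 0
Sum: 7 + 6 + 5 + 4 + 3 + 2 + 1 + 0 = 28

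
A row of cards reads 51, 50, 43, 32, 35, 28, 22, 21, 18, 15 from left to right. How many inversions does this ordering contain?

44

Count, for each position, how many later elements it exceeds:
51: 9
50: 8
43: 7
32: 5
35: 5
28: 4
22: 3
21: 2
18: 1
15: 0
Sum: 9 + 8 + 7 + 5 + 5 + 4 + 3 + 2 + 1 + 0 = 44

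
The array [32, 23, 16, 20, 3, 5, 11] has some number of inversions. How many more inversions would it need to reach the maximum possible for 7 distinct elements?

4 inversions short

Maximum inversions for 7 distinct elements is C(7, 2) = 7·6/2 = 21.
Current inversions — for each element, count later smaller elements:
32: 6
23: 5
16: 3
20: 3
3: 0
5: 0
11: 0
Current total: 6 + 5 + 3 + 3 + 0 + 0 + 0 = 17
Shortfall: 21 − 17 = 4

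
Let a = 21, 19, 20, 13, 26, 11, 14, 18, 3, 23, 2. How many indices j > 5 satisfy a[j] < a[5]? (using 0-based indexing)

The element at index 5 is 11.
Elements after it: 14, 18, 3, 23, 2
Those smaller than 11: 3, 2

2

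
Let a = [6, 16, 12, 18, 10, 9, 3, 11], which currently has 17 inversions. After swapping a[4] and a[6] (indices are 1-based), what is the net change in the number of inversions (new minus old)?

Positions 4 and 6 hold 18 and 9; after swapping, the array is [6, 16, 12, 9, 10, 18, 3, 11].
For each element, count later entries that are smaller:
6: 1
16: 5
12: 4
9: 1
10: 1
18: 2
3: 0
11: 0
Sum: 1 + 5 + 4 + 1 + 1 + 2 + 0 + 0 = 14
Change: 14 − 17 = -3

-3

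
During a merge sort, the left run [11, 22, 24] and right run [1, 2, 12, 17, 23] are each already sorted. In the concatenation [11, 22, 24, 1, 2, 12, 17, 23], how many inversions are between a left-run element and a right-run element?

Cross-inversions: 11

Take each right-half value and tally the left-half values above it:
r = 1: 11, 22, 24 → 3
r = 2: 11, 22, 24 → 3
r = 12: 22, 24 → 2
r = 17: 22, 24 → 2
r = 23: 24 → 1
Cross-inversions: 3 + 3 + 2 + 2 + 1 = 11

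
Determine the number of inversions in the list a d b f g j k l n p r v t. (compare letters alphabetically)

2

Count, for each position, how many later elements it exceeds:
a → none → 0
d → b → 1
b → none → 0
f → none → 0
g → none → 0
j → none → 0
k → none → 0
l → none → 0
n → none → 0
p → none → 0
r → none → 0
v → t → 1
t → none → 0
Sum: 0 + 1 + 0 + 0 + 0 + 0 + 0 + 0 + 0 + 0 + 0 + 1 + 0 = 2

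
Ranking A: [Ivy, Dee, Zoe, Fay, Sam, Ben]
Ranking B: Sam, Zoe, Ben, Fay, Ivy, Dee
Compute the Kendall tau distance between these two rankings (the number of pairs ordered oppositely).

11 discordant pairs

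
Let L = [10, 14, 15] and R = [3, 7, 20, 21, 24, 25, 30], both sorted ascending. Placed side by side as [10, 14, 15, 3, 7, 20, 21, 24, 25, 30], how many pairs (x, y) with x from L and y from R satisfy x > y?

6

For each element r of the right run, count left-run elements greater than r:
r = 3: 10, 14, 15 → 3
r = 7: 10, 14, 15 → 3
r = 20: none → 0
r = 21: none → 0
r = 24: none → 0
r = 25: none → 0
r = 30: none → 0
Cross-inversions: 3 + 3 + 0 + 0 + 0 + 0 + 0 = 6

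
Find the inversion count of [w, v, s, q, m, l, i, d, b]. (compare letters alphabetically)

36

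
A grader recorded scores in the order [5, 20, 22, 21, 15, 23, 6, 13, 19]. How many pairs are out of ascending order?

18

Count, for each position, how many later elements it exceeds:
5 → none → 0
20 → 15, 6, 13, 19 → 4
22 → 21, 15, 6, 13, 19 → 5
21 → 15, 6, 13, 19 → 4
15 → 6, 13 → 2
23 → 6, 13, 19 → 3
6 → none → 0
13 → none → 0
19 → none → 0
Sum: 0 + 4 + 5 + 4 + 2 + 3 + 0 + 0 + 0 = 18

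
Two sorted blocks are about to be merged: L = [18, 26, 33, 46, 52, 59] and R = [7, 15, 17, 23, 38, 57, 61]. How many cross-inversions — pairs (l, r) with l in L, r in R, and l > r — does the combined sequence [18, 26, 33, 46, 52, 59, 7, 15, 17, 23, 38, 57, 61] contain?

There are 27 split inversions.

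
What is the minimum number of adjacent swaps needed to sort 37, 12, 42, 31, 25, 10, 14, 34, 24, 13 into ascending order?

Minimum adjacent swaps = number of inversions (each swap of adjacent out-of-order elements removes one inversion and no swap can remove more).
Count inversions — for each element, later elements that are smaller:
37: 12, 31, 25, 10, 14, 34, 24, 13 → 8
12: 10 → 1
42: 31, 25, 10, 14, 34, 24, 13 → 7
31: 25, 10, 14, 24, 13 → 5
25: 10, 14, 24, 13 → 4
10: none → 0
14: 13 → 1
34: 24, 13 → 2
24: 13 → 1
13: none → 0
Total inversions: 8 + 1 + 7 + 5 + 4 + 0 + 1 + 2 + 1 + 0 = 29

There are 29 adjacent swaps.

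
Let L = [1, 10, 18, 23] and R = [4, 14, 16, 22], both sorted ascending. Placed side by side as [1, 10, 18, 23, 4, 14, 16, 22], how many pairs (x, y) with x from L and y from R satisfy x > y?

8

Count, for every r in R, how many entries of L exceed r:
r = 4: 10, 18, 23 → 3
r = 14: 18, 23 → 2
r = 16: 18, 23 → 2
r = 22: 23 → 1
Cross-inversions: 3 + 2 + 2 + 1 = 8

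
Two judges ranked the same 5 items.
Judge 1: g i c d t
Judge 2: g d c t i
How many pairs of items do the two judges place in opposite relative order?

Assign each item its position (1..5) in the first ordering, then rewrite the second ordering as that position sequence:
positions: g→1, i→2, c→3, d→4, t→5
second ordering as positions: [1, 4, 3, 5, 2]
Discordant pairs = inversions in this position sequence.
1: 0
4: 3, 2 → 2
3: 2 → 1
5: 2 → 1
2: 0
Total: 0 + 2 + 1 + 1 + 0 = 4

Discordant pairs: 4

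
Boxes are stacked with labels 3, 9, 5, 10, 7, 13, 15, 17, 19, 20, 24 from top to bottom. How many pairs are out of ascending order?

3 out-of-order pairs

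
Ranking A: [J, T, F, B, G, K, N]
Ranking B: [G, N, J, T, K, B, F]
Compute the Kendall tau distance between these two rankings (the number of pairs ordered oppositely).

There are 12 discordant pairs.

Assign each item its position (1..7) in the first ordering, then rewrite the second ordering as that position sequence:
positions: J→1, T→2, F→3, B→4, G→5, K→6, N→7
second ordering as positions: [5, 7, 1, 2, 6, 4, 3]
Discordant pairs = inversions in this position sequence.
5: 1, 2, 4, 3 → 4
7: 1, 2, 6, 4, 3 → 5
1: 0
2: 0
6: 4, 3 → 2
4: 3 → 1
3: 0
Total: 4 + 5 + 0 + 0 + 2 + 1 + 0 = 12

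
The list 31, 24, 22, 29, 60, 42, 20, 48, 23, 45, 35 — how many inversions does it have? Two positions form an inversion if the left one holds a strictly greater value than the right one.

24

For each element, count later entries that are smaller:
31 → 24, 22, 29, 20, 23 → 5
24 → 22, 20, 23 → 3
22 → 20 → 1
29 → 20, 23 → 2
60 → 42, 20, 48, 23, 45, 35 → 6
42 → 20, 23, 35 → 3
20 → none → 0
48 → 23, 45, 35 → 3
23 → none → 0
45 → 35 → 1
35 → none → 0
Sum: 5 + 3 + 1 + 2 + 6 + 3 + 0 + 3 + 0 + 1 + 0 = 24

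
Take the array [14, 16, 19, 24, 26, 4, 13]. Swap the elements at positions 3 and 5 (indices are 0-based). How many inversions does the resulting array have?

Positions 3 and 5 hold 24 and 4; after swapping, the array is [14, 16, 19, 4, 26, 24, 13].
Sweep left to right; for each value list the smaller values that follow it:
14: 2
16: 2
19: 2
4: 0
26: 2
24: 1
13: 0
Sum: 2 + 2 + 2 + 0 + 2 + 1 + 0 = 9

There are 9 inversions.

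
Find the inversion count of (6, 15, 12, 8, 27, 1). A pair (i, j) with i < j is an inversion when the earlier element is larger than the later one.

8 inversions

Sweep left to right; for each value list the smaller values that follow it:
6: 1
15: 3
12: 2
8: 1
27: 1
1: 0
Sum: 1 + 3 + 2 + 1 + 1 + 0 = 8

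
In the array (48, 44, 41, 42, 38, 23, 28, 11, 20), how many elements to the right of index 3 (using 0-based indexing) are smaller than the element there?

5 such elements

The element at index 3 is 42.
Elements after it: 38, 23, 28, 11, 20
Those smaller than 42: 38, 23, 28, 11, 20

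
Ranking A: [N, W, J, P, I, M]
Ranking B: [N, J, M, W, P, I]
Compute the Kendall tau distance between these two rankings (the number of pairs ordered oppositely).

Assign each item its position (1..6) in the first ordering, then rewrite the second ordering as that position sequence:
positions: N→1, W→2, J→3, P→4, I→5, M→6
second ordering as positions: [1, 3, 6, 2, 4, 5]
Discordant pairs = inversions in this position sequence.
1: 0
3: 2 → 1
6: 2, 4, 5 → 3
2: 0
4: 0
5: 0
Total: 0 + 1 + 3 + 0 + 0 + 0 = 4

4 discordant pairs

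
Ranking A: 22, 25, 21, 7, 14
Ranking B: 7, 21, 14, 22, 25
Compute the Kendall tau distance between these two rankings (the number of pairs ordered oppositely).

Assign each item its position (1..5) in the first ordering, then rewrite the second ordering as that position sequence:
positions: 22→1, 25→2, 21→3, 7→4, 14→5
second ordering as positions: [4, 3, 5, 1, 2]
Discordant pairs = inversions in this position sequence.
4: 3, 1, 2 → 3
3: 1, 2 → 2
5: 1, 2 → 2
1: 0
2: 0
Total: 3 + 2 + 2 + 0 + 0 = 7

There are 7 discordant pairs.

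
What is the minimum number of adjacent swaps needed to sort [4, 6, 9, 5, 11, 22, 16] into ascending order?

Minimum adjacent swaps = number of inversions (each swap of adjacent out-of-order elements removes one inversion and no swap can remove more).
Count inversions — for each element, later elements that are smaller:
4: none → 0
6: 5 → 1
9: 5 → 1
5: none → 0
11: none → 0
22: 16 → 1
16: none → 0
Total inversions: 0 + 1 + 1 + 0 + 0 + 1 + 0 = 3

3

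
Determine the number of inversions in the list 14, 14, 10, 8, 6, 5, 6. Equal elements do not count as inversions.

18

For each element, count later entries that are smaller:
14: 5
14: 5
10: 4
8: 3
6: 1
5: 0
6: 0
Sum: 5 + 5 + 4 + 3 + 1 + 0 + 0 = 18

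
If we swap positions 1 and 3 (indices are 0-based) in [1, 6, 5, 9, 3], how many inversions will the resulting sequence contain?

5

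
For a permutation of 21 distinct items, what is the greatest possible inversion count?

210

The maximum occurs when the array is in strictly decreasing order: every one of the C(21, 2) pairs is inverted.
C(21, 2) = 21·20/2 = 210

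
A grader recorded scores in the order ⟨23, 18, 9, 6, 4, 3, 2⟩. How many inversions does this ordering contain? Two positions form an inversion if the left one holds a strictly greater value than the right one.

Out-of-order pairs: 21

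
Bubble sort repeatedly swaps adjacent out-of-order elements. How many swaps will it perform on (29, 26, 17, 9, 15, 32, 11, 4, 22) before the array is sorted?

Each adjacent swap fixes exactly one inversion, so the minimum swap count equals the number of inversions.
Count inversions — for each element, later elements that are smaller:
29: 26, 17, 9, 15, 11, 4, 22 → 7
26: 17, 9, 15, 11, 4, 22 → 6
17: 9, 15, 11, 4 → 4
9: 4 → 1
15: 11, 4 → 2
32: 11, 4, 22 → 3
11: 4 → 1
4: none → 0
22: none → 0
Total inversions: 7 + 6 + 4 + 1 + 2 + 3 + 1 + 0 + 0 = 24

24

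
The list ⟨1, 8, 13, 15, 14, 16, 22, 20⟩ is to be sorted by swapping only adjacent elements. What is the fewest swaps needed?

The minimum number of adjacent swaps to sort an array equals its inversion count, since every such swap removes exactly one inversion.
Count inversions — for each element, later elements that are smaller:
1: none → 0
8: none → 0
13: none → 0
15: 14 → 1
14: none → 0
16: none → 0
22: 20 → 1
20: none → 0
Total inversions: 0 + 0 + 0 + 1 + 0 + 0 + 1 + 0 = 2

2 swaps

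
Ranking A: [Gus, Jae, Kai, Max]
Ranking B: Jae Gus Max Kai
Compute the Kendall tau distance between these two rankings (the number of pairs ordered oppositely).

Discordant pairs: 2

Assign each item its position (1..4) in the first ordering, then rewrite the second ordering as that position sequence:
positions: Gus→1, Jae→2, Kai→3, Max→4
second ordering as positions: [2, 1, 4, 3]
Discordant pairs = inversions in this position sequence.
2: 1 → 1
1: 0
4: 3 → 1
3: 0
Total: 1 + 0 + 1 + 0 = 2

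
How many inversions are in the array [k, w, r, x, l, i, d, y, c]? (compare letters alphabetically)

Inversions: 23

For each element, count later entries that are smaller:
k → i, d, c → 3
w → r, l, i, d, c → 5
r → l, i, d, c → 4
x → l, i, d, c → 4
l → i, d, c → 3
i → d, c → 2
d → c → 1
y → c → 1
c → none → 0
Sum: 3 + 5 + 4 + 4 + 3 + 2 + 1 + 1 + 0 = 23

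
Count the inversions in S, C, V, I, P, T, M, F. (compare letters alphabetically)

16

Count, for each position, how many later elements it exceeds:
S: 5
C: 0
V: 5
I: 1
P: 2
T: 2
M: 1
F: 0
Sum: 5 + 0 + 5 + 1 + 2 + 2 + 1 + 0 = 16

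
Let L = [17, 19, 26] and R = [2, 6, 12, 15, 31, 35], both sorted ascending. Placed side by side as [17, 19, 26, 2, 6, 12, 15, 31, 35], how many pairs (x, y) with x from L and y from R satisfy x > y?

Take each right-half value and tally the left-half values above it:
r = 2: 17, 19, 26 → 3
r = 6: 17, 19, 26 → 3
r = 12: 17, 19, 26 → 3
r = 15: 17, 19, 26 → 3
r = 31: none → 0
r = 35: none → 0
Cross-inversions: 3 + 3 + 3 + 3 + 0 + 0 = 12

There are 12 split inversions.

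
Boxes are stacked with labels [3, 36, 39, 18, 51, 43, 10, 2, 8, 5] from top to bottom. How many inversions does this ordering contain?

Inversions: 28

For each element, count later entries that are smaller:
3: 1
36: 5
39: 5
18: 4
51: 5
43: 4
10: 3
2: 0
8: 1
5: 0
Sum: 1 + 5 + 5 + 4 + 5 + 4 + 3 + 0 + 1 + 0 = 28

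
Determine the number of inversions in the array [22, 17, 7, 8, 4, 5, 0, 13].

21 inversions

For each element, count later entries that are smaller:
22 → 17, 7, 8, 4, 5, 0, 13 → 7
17 → 7, 8, 4, 5, 0, 13 → 6
7 → 4, 5, 0 → 3
8 → 4, 5, 0 → 3
4 → 0 → 1
5 → 0 → 1
0 → none → 0
13 → none → 0
Sum: 7 + 6 + 3 + 3 + 1 + 1 + 0 + 0 = 21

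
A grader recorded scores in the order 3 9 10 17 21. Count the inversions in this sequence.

0 inversions

Element-by-element contributions:
3: 0
9: 0
10: 0
17: 0
21: 0
Sum: 0 + 0 + 0 + 0 + 0 = 0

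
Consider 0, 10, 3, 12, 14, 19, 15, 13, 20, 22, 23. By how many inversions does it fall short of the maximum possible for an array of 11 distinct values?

50 inversions short

Maximum inversions for 11 distinct elements is C(11, 2) = 11·10/2 = 55.
Current inversions — for each element, count later smaller elements:
0: 0
10: 1
3: 0
12: 0
14: 1
19: 2
15: 1
13: 0
20: 0
22: 0
23: 0
Current total: 0 + 1 + 0 + 0 + 1 + 2 + 1 + 0 + 0 + 0 + 0 = 5
Shortfall: 55 − 5 = 50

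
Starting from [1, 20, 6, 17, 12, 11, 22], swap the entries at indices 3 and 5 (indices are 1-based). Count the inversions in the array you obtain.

Inversions: 8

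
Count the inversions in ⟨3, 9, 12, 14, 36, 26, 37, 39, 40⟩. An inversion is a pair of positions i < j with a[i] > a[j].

Element-by-element contributions:
3 → none → 0
9 → none → 0
12 → none → 0
14 → none → 0
36 → 26 → 1
26 → none → 0
37 → none → 0
39 → none → 0
40 → none → 0
Sum: 0 + 0 + 0 + 0 + 1 + 0 + 0 + 0 + 0 = 1

1 inversion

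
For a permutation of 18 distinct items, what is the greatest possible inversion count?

153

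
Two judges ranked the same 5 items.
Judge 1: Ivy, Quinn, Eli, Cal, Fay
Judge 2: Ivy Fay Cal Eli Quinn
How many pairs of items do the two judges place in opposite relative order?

Assign each item its position (1..5) in the first ordering, then rewrite the second ordering as that position sequence:
positions: Ivy→1, Quinn→2, Eli→3, Cal→4, Fay→5
second ordering as positions: [1, 5, 4, 3, 2]
Discordant pairs = inversions in this position sequence.
1: 0
5: 4, 3, 2 → 3
4: 3, 2 → 2
3: 2 → 1
2: 0
Total: 0 + 3 + 2 + 1 + 0 = 6

6 discordant pairs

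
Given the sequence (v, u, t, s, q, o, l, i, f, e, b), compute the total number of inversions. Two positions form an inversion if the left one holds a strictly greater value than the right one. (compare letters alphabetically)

Element-by-element contributions:
v: 10
u: 9
t: 8
s: 7
q: 6
o: 5
l: 4
i: 3
f: 2
e: 1
b: 0
Sum: 10 + 9 + 8 + 7 + 6 + 5 + 4 + 3 + 2 + 1 + 0 = 55

55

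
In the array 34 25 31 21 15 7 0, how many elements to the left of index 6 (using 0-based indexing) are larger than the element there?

6

The element at index 6 is 0.
Elements before it: 34, 25, 31, 21, 15, 7
Those larger than 0: 34, 25, 31, 21, 15, 7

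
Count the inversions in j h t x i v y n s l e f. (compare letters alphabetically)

Inversions: 39

Sweep left to right; for each value list the smaller values that follow it:
j → h, i, e, f → 4
h → e, f → 2
t → i, n, s, l, e, f → 6
x → i, v, n, s, l, e, f → 7
i → e, f → 2
v → n, s, l, e, f → 5
y → n, s, l, e, f → 5
n → l, e, f → 3
s → l, e, f → 3
l → e, f → 2
e → none → 0
f → none → 0
Sum: 4 + 2 + 6 + 7 + 2 + 5 + 5 + 3 + 3 + 2 + 0 + 0 = 39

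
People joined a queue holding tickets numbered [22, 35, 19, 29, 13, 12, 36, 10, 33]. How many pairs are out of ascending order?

21 out-of-order pairs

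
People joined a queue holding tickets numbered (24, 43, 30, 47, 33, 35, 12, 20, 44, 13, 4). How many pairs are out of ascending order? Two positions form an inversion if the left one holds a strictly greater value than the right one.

36 out-of-order pairs

Count, for each position, how many later elements it exceeds:
24 → 12, 20, 13, 4 → 4
43 → 30, 33, 35, 12, 20, 13, 4 → 7
30 → 12, 20, 13, 4 → 4
47 → 33, 35, 12, 20, 44, 13, 4 → 7
33 → 12, 20, 13, 4 → 4
35 → 12, 20, 13, 4 → 4
12 → 4 → 1
20 → 13, 4 → 2
44 → 13, 4 → 2
13 → 4 → 1
4 → none → 0
Sum: 4 + 7 + 4 + 7 + 4 + 4 + 1 + 2 + 2 + 1 + 0 = 36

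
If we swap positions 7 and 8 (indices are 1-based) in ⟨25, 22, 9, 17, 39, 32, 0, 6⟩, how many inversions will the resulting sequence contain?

19 inversions

Positions 7 and 8 hold 0 and 6; after swapping, the array is [25, 22, 9, 17, 39, 32, 6, 0].
For each element, count later entries that are smaller:
25 → 22, 9, 17, 6, 0 → 5
22 → 9, 17, 6, 0 → 4
9 → 6, 0 → 2
17 → 6, 0 → 2
39 → 32, 6, 0 → 3
32 → 6, 0 → 2
6 → 0 → 1
0 → none → 0
Sum: 5 + 4 + 2 + 2 + 3 + 2 + 1 + 0 = 19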